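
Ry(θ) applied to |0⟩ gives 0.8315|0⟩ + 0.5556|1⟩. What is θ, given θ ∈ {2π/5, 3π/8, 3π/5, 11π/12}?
3π/8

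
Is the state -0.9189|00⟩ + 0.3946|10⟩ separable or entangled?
Separable

Writing the state as a|00⟩ + b|01⟩ + c|10⟩ + d|11⟩, it is a product state iff ad − bc = 0.
Here (a, b, c, d) = (-0.9189, 0, 0.3946, 0): ad − bc = (-0.9189)(0) − (0)(0.3946) = 0, so the state is separable.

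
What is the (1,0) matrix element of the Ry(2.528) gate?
0.9533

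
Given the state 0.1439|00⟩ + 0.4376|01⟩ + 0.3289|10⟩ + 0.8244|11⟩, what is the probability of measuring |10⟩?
0.1082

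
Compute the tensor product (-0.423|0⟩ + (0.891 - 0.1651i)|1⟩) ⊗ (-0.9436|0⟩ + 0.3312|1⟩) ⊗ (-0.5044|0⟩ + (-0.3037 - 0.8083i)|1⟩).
-0.2013|000⟩ + (-0.1212 - 0.3226i)|001⟩ + 0.07067|010⟩ + (0.04255 + 0.1132i)|011⟩ + (0.4241 - 0.07858i)|100⟩ + (0.3813 + 0.6323i)|101⟩ + (-0.1488 + 0.02758i)|110⟩ + (-0.1338 - 0.2219i)|111⟩

amp(|b₁b₂…⟩) = product of the factor amplitudes for bits b₁, b₂, …; only kets whose every factor amplitude is nonzero survive.
|000⟩: (-0.423)(-0.9436)(-0.5044) = -0.2013
|001⟩: (-0.423)(-0.9436)(-0.3037 - 0.8083i) = (-0.1212 - 0.3226i)
|010⟩: (-0.423)(0.3312)(-0.5044) = 0.07067
|011⟩: (-0.423)(0.3312)(-0.3037 - 0.8083i) = (0.04255 + 0.1132i)
|100⟩: (0.891 - 0.1651i)(-0.9436)(-0.5044) = (0.4241 - 0.07858i)
|101⟩: (0.891 - 0.1651i)(-0.9436)(-0.3037 - 0.8083i) = (0.3813 + 0.6323i)
|110⟩: (0.891 - 0.1651i)(0.3312)(-0.5044) = (-0.1488 + 0.02758i)
|111⟩: (0.891 - 0.1651i)(0.3312)(-0.3037 - 0.8083i) = (-0.1338 - 0.2219i)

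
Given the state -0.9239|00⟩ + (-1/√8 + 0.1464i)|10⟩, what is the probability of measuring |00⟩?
0.8536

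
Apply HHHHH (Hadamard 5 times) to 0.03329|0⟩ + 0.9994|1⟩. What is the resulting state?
0.7302|0⟩ - 0.6831|1⟩

H² = I, so H^5 = H: a single Hadamard. With (a, b) = (0.03329, 0.9994), H gives ((a + b)/√2, (a − b)/√2) = (0.7302, -0.6831).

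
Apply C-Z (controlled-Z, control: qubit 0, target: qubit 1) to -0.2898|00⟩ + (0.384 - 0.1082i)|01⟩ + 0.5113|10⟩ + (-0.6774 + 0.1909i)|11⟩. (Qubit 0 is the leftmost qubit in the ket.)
-0.2898|00⟩ + (0.384 - 0.1082i)|01⟩ + 0.5113|10⟩ + (0.6774 - 0.1909i)|11⟩

C-Z leaves the control-|0⟩ kets |00⟩, |01⟩ unchanged and applies Z to qubit 1 on the control-|1⟩ pair (|10⟩, |11⟩).
Z = [[1, 0], [0, -1]].
With a = amp(|10⟩) = 0.5113 and b = amp(|11⟩) = (-0.6774 + 0.1909i):
new amp(|10⟩) = (1)·a = 0.5113
new amp(|11⟩) = (-1)·b = (0.6774 - 0.1909i)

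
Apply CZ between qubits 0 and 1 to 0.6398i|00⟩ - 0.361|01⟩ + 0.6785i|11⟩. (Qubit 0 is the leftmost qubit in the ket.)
0.6398i|00⟩ - 0.361|01⟩ - 0.6785i|11⟩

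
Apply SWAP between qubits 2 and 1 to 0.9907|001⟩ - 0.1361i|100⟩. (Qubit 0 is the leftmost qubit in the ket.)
0.9907|010⟩ - 0.1361i|100⟩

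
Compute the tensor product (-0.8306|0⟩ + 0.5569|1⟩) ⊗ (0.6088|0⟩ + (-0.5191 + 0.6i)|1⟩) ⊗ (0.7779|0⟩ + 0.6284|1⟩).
-0.3934|000⟩ - 0.3178|001⟩ + (0.3354 - 0.3877i)|010⟩ + (0.2709 - 0.3132i)|011⟩ + 0.2637|100⟩ + 0.2131|101⟩ + (-0.2249 + 0.2599i)|110⟩ + (-0.1817 + 0.21i)|111⟩

amp(|b₁b₂…⟩) = product of the factor amplitudes for bits b₁, b₂, …; only kets whose every factor amplitude is nonzero survive.
|000⟩: (-0.8306)(0.6088)(0.7779) = -0.3934
|001⟩: (-0.8306)(0.6088)(0.6284) = -0.3178
|010⟩: (-0.8306)(-0.5191 + 0.6i)(0.7779) = (0.3354 - 0.3877i)
|011⟩: (-0.8306)(-0.5191 + 0.6i)(0.6284) = (0.2709 - 0.3132i)
|100⟩: (0.5569)(0.6088)(0.7779) = 0.2637
|101⟩: (0.5569)(0.6088)(0.6284) = 0.2131
|110⟩: (0.5569)(-0.5191 + 0.6i)(0.7779) = (-0.2249 + 0.2599i)
|111⟩: (0.5569)(-0.5191 + 0.6i)(0.6284) = (-0.1817 + 0.21i)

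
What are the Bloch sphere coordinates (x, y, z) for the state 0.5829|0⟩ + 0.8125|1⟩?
(0.9472, 0, -0.3204)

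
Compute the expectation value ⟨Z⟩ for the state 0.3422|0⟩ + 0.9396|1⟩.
-0.7657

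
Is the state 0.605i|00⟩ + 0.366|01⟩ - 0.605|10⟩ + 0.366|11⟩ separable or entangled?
Entangled

Writing the state as a|00⟩ + b|01⟩ + c|10⟩ + d|11⟩, it is a product state iff ad − bc = 0.
Here (a, b, c, d) = (0.605i, 0.366, -0.605, 0.366): ad − bc = (0.605i)(0.366) − (0.366)(-0.605) = (0.2214 + 0.2214i) ≠ 0, so the state is entangled.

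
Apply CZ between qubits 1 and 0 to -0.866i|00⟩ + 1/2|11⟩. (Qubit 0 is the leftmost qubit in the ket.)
-0.866i|00⟩ - 1/2|11⟩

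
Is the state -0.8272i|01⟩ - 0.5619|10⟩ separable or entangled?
Entangled

Writing the state as a|00⟩ + b|01⟩ + c|10⟩ + d|11⟩, it is a product state iff ad − bc = 0.
Here (a, b, c, d) = (0, -0.8272i, -0.5619, 0): ad − bc = (0)(0) − (-0.8272i)(-0.5619) = -0.4648i ≠ 0, so the state is entangled.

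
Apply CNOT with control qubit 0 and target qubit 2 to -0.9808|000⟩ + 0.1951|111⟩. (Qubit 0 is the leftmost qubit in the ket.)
-0.9808|000⟩ + 0.1951|110⟩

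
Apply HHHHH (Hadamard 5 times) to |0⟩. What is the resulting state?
1/√2|0⟩ + 1/√2|1⟩

H² = I, so H^5 = H: a single Hadamard. With (a, b) = (1, 0), H gives ((a + b)/√2, (a − b)/√2) = (1/√2, 1/√2).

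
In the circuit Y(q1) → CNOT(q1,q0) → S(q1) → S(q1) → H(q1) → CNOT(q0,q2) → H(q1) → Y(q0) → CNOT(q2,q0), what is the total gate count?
9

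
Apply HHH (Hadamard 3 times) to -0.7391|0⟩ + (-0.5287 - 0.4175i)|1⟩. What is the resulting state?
(-0.8965 - 0.2952i)|0⟩ + (-0.1488 + 0.2952i)|1⟩

H² = I, so H^3 = H: a single Hadamard. With (a, b) = (-0.7391, (-0.5287 - 0.4175i)), H gives ((a + b)/√2, (a − b)/√2) = ((-0.8965 - 0.2952i), (-0.1488 + 0.2952i)).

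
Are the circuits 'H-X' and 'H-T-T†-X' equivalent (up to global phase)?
Yes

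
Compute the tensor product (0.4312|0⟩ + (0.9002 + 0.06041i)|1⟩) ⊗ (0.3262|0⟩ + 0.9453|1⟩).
0.1407|00⟩ + 0.4076|01⟩ + (0.2936 + 0.01971i)|10⟩ + (0.851 + 0.05711i)|11⟩

amp(|b₁b₂…⟩) = product of the factor amplitudes for bits b₁, b₂, …; only kets whose every factor amplitude is nonzero survive.
|00⟩: (0.4312)(0.3262) = 0.1407
|01⟩: (0.4312)(0.9453) = 0.4076
|10⟩: (0.9002 + 0.06041i)(0.3262) = (0.2936 + 0.01971i)
|11⟩: (0.9002 + 0.06041i)(0.9453) = (0.851 + 0.05711i)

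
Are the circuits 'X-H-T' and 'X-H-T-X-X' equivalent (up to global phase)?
Yes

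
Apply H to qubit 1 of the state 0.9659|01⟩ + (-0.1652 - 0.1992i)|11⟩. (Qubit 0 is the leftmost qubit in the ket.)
0.683|00⟩ - 0.683|01⟩ + (-0.1168 - 0.1409i)|10⟩ + (0.1168 + 0.1409i)|11⟩

H on qubit 1 mixes each pair of kets that differ only in qubit 1: amplitudes (a, b) of (|…0…⟩, |…1…⟩) become ((a + b)/√2, (a − b)/√2). Kets absent from the input have amplitude 0.
(|00⟩, |01⟩): (a, b) = (0, 0.9659) → (0.683, -0.683)
(|10⟩, |11⟩): (a, b) = (0, (-0.1652 - 0.1992i)) → ((-0.1168 - 0.1409i), (0.1168 + 0.1409i))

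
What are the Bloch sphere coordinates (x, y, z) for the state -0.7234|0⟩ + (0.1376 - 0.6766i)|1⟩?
(-0.1991, 0.9789, 0.04659)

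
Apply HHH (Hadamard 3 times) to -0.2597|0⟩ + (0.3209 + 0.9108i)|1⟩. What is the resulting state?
(0.04327 + 0.644i)|0⟩ + (-0.4105 - 0.644i)|1⟩

H² = I, so H^3 = H: a single Hadamard. With (a, b) = (-0.2597, (0.3209 + 0.9108i)), H gives ((a + b)/√2, (a − b)/√2) = ((0.04327 + 0.644i), (-0.4105 - 0.644i)).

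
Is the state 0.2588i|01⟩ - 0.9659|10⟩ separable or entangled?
Entangled

Writing the state as a|00⟩ + b|01⟩ + c|10⟩ + d|11⟩, it is a product state iff ad − bc = 0.
Here (a, b, c, d) = (0, 0.2588i, -0.9659, 0): ad − bc = (0)(0) − (0.2588i)(-0.9659) = 0.25i ≠ 0, so the state is entangled.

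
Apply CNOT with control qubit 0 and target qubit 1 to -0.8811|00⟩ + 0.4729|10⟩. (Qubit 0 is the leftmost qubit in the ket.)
-0.8811|00⟩ + 0.4729|11⟩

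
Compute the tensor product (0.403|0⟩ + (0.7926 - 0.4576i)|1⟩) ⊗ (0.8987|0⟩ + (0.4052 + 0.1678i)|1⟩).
0.3622|00⟩ + (0.1633 + 0.06762i)|01⟩ + (0.7123 - 0.4112i)|10⟩ + (0.3979 - 0.05242i)|11⟩

amp(|b₁b₂…⟩) = product of the factor amplitudes for bits b₁, b₂, …; only kets whose every factor amplitude is nonzero survive.
|00⟩: (0.403)(0.8987) = 0.3622
|01⟩: (0.403)(0.4052 + 0.1678i) = (0.1633 + 0.06762i)
|10⟩: (0.7926 - 0.4576i)(0.8987) = (0.7123 - 0.4112i)
|11⟩: (0.7926 - 0.4576i)(0.4052 + 0.1678i) = (0.3979 - 0.05242i)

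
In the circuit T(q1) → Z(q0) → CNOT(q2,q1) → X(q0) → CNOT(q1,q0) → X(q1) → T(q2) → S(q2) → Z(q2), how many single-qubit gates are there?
7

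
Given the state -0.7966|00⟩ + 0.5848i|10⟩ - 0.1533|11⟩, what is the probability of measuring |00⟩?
0.6346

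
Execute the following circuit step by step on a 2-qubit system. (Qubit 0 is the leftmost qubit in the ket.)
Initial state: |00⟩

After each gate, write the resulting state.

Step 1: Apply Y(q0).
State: i|10⟩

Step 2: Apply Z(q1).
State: i|10⟩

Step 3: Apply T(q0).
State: (-1/√2 + (1/√2)i)|10⟩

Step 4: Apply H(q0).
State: (-1/2 + (1/2)i)|00⟩ + (1/2 - (1/2)i)|10⟩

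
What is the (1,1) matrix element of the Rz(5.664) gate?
(-0.9525 + 0.3047i)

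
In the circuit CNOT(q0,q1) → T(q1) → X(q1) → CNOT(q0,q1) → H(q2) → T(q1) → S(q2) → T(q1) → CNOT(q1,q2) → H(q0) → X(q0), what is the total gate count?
11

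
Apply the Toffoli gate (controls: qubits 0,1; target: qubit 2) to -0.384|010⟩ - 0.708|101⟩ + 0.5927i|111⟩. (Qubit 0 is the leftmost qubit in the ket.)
-0.384|010⟩ - 0.708|101⟩ + 0.5927i|110⟩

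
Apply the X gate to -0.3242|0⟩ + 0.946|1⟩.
0.946|0⟩ - 0.3242|1⟩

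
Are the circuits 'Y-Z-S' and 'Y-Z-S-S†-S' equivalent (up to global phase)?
Yes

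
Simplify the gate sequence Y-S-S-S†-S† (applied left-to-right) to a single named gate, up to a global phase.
Y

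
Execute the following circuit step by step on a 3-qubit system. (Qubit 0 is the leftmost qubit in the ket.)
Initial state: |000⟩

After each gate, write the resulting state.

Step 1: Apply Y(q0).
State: i|100⟩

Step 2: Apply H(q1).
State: (1/√2)i|100⟩ + (1/√2)i|110⟩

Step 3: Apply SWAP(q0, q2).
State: (1/√2)i|001⟩ + (1/√2)i|011⟩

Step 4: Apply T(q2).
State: (-1/2 + (1/2)i)|001⟩ + (-1/2 + (1/2)i)|011⟩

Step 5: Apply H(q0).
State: (-1/√8 + (1/√8)i)|001⟩ + (-1/√8 + (1/√8)i)|011⟩ + (-1/√8 + (1/√8)i)|101⟩ + (-1/√8 + (1/√8)i)|111⟩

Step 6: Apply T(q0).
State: (-1/√8 + (1/√8)i)|001⟩ + (-1/√8 + (1/√8)i)|011⟩ - 1/2|101⟩ - 1/2|111⟩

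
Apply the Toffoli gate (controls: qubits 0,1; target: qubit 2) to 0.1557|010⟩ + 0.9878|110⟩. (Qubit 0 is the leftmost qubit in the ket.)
0.1557|010⟩ + 0.9878|111⟩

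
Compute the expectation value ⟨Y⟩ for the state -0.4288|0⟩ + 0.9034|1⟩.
0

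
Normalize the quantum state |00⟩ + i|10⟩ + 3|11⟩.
0.3015|00⟩ + 0.3015i|10⟩ + 0.9045|11⟩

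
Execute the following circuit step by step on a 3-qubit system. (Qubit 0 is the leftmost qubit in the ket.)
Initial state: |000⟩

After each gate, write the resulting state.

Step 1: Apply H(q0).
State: 1/√2|000⟩ + 1/√2|100⟩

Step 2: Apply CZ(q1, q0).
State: 1/√2|000⟩ + 1/√2|100⟩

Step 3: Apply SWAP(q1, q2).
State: 1/√2|000⟩ + 1/√2|100⟩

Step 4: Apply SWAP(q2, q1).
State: 1/√2|000⟩ + 1/√2|100⟩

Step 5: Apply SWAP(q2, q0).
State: 1/√2|000⟩ + 1/√2|001⟩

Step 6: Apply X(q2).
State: 1/√2|000⟩ + 1/√2|001⟩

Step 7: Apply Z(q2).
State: 1/√2|000⟩ - 1/√2|001⟩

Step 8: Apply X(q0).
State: 1/√2|100⟩ - 1/√2|101⟩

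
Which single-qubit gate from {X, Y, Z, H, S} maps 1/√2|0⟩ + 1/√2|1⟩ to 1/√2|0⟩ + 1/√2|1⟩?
X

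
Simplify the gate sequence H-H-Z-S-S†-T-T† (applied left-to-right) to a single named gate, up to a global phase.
Z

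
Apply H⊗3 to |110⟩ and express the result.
1/√8|000⟩ + 1/√8|001⟩ - 1/√8|010⟩ - 1/√8|011⟩ - 1/√8|100⟩ - 1/√8|101⟩ + 1/√8|110⟩ + 1/√8|111⟩

H⊗3 gives amp(|y⟩) = (1/2√2) Σ_x (−1)^(x·y) amp(|x⟩), where x·y is the number of positions in which both x and y have a 1.
|000⟩: (1)/(2√2) = 1/√8
|001⟩: (1)/(2√2) = 1/√8
|010⟩: (-1)/(2√2) = -1/√8
|011⟩: (-1)/(2√2) = -1/√8
|100⟩: (-1)/(2√2) = -1/√8
|101⟩: (-1)/(2√2) = -1/√8
|110⟩: (1)/(2√2) = 1/√8
|111⟩: (1)/(2√2) = 1/√8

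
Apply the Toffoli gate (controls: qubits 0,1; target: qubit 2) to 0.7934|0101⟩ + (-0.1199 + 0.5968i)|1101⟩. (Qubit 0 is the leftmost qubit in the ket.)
0.7934|0101⟩ + (-0.1199 + 0.5968i)|1111⟩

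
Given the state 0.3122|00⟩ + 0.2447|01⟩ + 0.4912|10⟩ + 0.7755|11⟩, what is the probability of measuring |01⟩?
0.05988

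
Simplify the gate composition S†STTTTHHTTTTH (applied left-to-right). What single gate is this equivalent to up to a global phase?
H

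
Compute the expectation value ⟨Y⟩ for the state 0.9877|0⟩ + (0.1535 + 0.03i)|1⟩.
0.05926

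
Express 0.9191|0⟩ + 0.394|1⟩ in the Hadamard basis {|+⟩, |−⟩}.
0.9285|+⟩ + 0.3713|−⟩

With |ψ⟩ = α|0⟩ + β|1⟩, the Hadamard-basis coefficients are ⟨+|ψ⟩ = (α + β)/√2 and ⟨−|ψ⟩ = (α − β)/√2.
Here α = 0.9191, β = 0.394: (α + β)/√2 = 0.9285, (α − β)/√2 = 0.3713.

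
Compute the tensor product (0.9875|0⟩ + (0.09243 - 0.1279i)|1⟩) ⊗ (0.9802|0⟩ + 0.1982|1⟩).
0.9679|00⟩ + 0.1957|01⟩ + (0.0906 - 0.1254i)|10⟩ + (0.01832 - 0.02535i)|11⟩

amp(|b₁b₂…⟩) = product of the factor amplitudes for bits b₁, b₂, …; only kets whose every factor amplitude is nonzero survive.
|00⟩: (0.9875)(0.9802) = 0.9679
|01⟩: (0.9875)(0.1982) = 0.1957
|10⟩: (0.09243 - 0.1279i)(0.9802) = (0.0906 - 0.1254i)
|11⟩: (0.09243 - 0.1279i)(0.1982) = (0.01832 - 0.02535i)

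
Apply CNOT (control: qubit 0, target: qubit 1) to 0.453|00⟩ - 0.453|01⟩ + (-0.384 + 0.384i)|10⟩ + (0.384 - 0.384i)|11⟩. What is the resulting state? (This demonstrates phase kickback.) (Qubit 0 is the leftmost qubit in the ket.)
0.453|00⟩ - 0.453|01⟩ + (0.384 - 0.384i)|10⟩ + (-0.384 + 0.384i)|11⟩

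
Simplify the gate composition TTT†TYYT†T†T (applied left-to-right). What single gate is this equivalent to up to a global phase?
T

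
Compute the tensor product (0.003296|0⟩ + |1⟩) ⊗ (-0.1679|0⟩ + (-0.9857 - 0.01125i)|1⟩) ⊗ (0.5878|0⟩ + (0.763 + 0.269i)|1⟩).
-0.0003253|000⟩ + (-0.0004222 - 0.0001489i)|001⟩ + (-0.00191 - 0.0000218i)|010⟩ + (-0.002469 - 0.0009022i)|011⟩ - 0.09869|100⟩ + (-0.1281 - 0.04517i)|101⟩ + (-0.5794 - 0.006613i)|110⟩ + (-0.7491 - 0.2737i)|111⟩

amp(|b₁b₂…⟩) = product of the factor amplitudes for bits b₁, b₂, …; only kets whose every factor amplitude is nonzero survive.
|000⟩: (0.003296)(-0.1679)(0.5878) = -0.0003253
|001⟩: (0.003296)(-0.1679)(0.763 + 0.269i) = (-0.0004222 - 0.0001489i)
|010⟩: (0.003296)(-0.9857 - 0.01125i)(0.5878) = (-0.00191 - 0.0000218i)
|011⟩: (0.003296)(-0.9857 - 0.01125i)(0.763 + 0.269i) = (-0.002469 - 0.0009022i)
|100⟩: (1)(-0.1679)(0.5878) = -0.09869
|101⟩: (1)(-0.1679)(0.763 + 0.269i) = (-0.1281 - 0.04517i)
|110⟩: (1)(-0.9857 - 0.01125i)(0.5878) = (-0.5794 - 0.006613i)
|111⟩: (1)(-0.9857 - 0.01125i)(0.763 + 0.269i) = (-0.7491 - 0.2737i)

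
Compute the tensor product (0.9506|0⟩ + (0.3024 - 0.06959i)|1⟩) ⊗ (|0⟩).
0.9506|00⟩ + (0.3024 - 0.06959i)|10⟩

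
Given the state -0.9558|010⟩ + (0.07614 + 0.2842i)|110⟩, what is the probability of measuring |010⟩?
0.9136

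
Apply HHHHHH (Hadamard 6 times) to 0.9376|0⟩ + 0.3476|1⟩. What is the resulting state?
0.9376|0⟩ + 0.3476|1⟩

H² = I, so an even number of Hadamards cancels: H^6 = I and the state is unchanged.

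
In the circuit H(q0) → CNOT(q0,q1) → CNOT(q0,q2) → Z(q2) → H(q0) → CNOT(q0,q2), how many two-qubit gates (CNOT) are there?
3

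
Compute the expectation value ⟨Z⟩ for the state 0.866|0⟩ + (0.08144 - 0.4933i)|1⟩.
0.5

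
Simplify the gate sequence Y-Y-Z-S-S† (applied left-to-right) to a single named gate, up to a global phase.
Z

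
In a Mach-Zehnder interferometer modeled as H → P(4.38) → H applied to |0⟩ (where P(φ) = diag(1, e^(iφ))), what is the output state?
(0.3368 - 0.4726i)|0⟩ + (0.6632 + 0.4726i)|1⟩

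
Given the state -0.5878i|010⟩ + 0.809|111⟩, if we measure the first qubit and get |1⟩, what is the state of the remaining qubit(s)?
|11⟩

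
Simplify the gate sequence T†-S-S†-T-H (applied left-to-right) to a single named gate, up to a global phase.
H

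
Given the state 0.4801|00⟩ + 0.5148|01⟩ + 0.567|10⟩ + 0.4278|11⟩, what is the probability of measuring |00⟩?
0.2305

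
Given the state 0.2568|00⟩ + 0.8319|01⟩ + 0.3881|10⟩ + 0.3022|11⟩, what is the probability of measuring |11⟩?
0.09132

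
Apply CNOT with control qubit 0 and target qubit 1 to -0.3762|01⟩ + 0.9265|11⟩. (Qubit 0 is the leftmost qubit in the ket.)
-0.3762|01⟩ + 0.9265|10⟩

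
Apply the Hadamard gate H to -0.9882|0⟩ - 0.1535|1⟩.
-0.8073|0⟩ - 0.5902|1⟩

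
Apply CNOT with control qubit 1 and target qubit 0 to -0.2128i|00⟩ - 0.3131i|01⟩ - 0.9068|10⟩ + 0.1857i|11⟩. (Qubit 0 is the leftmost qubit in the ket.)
-0.2128i|00⟩ + 0.1857i|01⟩ - 0.9068|10⟩ - 0.3131i|11⟩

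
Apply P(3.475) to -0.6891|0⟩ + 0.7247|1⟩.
-0.6891|0⟩ + (-0.6848 - 0.2372i)|1⟩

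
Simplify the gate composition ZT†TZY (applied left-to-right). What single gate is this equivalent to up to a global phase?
Y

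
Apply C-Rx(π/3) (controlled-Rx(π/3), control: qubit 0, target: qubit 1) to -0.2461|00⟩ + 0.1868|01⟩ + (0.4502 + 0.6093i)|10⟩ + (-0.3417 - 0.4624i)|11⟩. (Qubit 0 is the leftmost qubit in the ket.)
-0.2461|00⟩ + 0.1868|01⟩ + (0.1587 + 0.6985i)|10⟩ + (0.008729 - 0.6256i)|11⟩

C-Rx(π/3) leaves the control-|0⟩ kets |00⟩, |01⟩ unchanged and applies Rx(π/3) to qubit 1 on the control-|1⟩ pair (|10⟩, |11⟩).
Rx(π/3) = [[cos(θ/2), −i·sin(θ/2)], [−i·sin(θ/2), cos(θ/2)]]; θ = π/3, cos(θ/2) ≈ 0.866025, sin(θ/2) ≈ 0.5.
With a = amp(|10⟩) = (0.4502 + 0.6093i) and b = amp(|11⟩) = (-0.3417 - 0.4624i):
new amp(|10⟩) = (0.866025)·a + (-0.5i)·b = (0.1587 + 0.6985i)
new amp(|11⟩) = (-0.5i)·a + (0.866025)·b = (0.008729 - 0.6256i)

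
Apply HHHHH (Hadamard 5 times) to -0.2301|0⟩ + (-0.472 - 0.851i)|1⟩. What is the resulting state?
(-0.4965 - 0.6017i)|0⟩ + (0.171 + 0.6017i)|1⟩

H² = I, so H^5 = H: a single Hadamard. With (a, b) = (-0.2301, (-0.472 - 0.851i)), H gives ((a + b)/√2, (a − b)/√2) = ((-0.4965 - 0.6017i), (0.171 + 0.6017i)).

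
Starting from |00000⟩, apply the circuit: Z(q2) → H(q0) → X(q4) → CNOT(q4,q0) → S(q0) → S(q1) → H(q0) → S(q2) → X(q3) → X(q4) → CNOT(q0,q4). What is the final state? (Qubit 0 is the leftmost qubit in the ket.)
(1/2 + (1/2)i)|00010⟩ + (1/2 - (1/2)i)|10011⟩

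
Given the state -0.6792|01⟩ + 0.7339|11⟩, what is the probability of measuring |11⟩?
0.5386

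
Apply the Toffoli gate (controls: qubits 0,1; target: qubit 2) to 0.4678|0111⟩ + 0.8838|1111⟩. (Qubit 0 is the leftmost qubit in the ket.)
0.4678|0111⟩ + 0.8838|1101⟩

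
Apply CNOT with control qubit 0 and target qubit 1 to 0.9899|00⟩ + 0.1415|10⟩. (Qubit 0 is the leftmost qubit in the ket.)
0.9899|00⟩ + 0.1415|11⟩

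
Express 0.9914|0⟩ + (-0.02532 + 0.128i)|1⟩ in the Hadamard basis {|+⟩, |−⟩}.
(0.6831 + 0.09051i)|+⟩ + (0.7189 - 0.09051i)|−⟩

With |ψ⟩ = α|0⟩ + β|1⟩, the Hadamard-basis coefficients are ⟨+|ψ⟩ = (α + β)/√2 and ⟨−|ψ⟩ = (α − β)/√2.
Here α = 0.9914, β = (-0.02532 + 0.128i): (α + β)/√2 = (0.6831 + 0.09051i), (α − β)/√2 = (0.7189 - 0.09051i).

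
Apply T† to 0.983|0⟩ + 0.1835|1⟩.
0.983|0⟩ + (0.1298 - 0.1298i)|1⟩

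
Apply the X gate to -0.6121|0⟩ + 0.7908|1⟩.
0.7908|0⟩ - 0.6121|1⟩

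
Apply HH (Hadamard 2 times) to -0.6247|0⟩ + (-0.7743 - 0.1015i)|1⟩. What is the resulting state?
-0.6247|0⟩ + (-0.7743 - 0.1015i)|1⟩

H² = I, so an even number of Hadamards cancels: H^2 = I and the state is unchanged.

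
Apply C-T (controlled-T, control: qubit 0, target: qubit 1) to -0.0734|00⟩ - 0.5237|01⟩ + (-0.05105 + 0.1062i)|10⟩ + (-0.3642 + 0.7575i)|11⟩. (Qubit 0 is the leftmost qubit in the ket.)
-0.0734|00⟩ - 0.5237|01⟩ + (-0.05105 + 0.1062i)|10⟩ + (-0.7932 + 0.2781i)|11⟩

C-T leaves the control-|0⟩ kets |00⟩, |01⟩ unchanged and applies T to qubit 1 on the control-|1⟩ pair (|10⟩, |11⟩).
T = [[1, 0], [0, (1/√2 + (1/√2)i)]].
With a = amp(|10⟩) = (-0.05105 + 0.1062i) and b = amp(|11⟩) = (-0.3642 + 0.7575i):
new amp(|10⟩) = (1)·a = (-0.05105 + 0.1062i)
new amp(|11⟩) = (1/√2 + (1/√2)i)·b = (-0.7932 + 0.2781i)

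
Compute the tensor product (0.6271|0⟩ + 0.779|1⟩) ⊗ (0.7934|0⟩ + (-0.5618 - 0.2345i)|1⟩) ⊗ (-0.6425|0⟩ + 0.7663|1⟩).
-0.3197|000⟩ + 0.3813|001⟩ + (0.2264 + 0.09448i)|010⟩ + (-0.27 - 0.1127i)|011⟩ - 0.3971|100⟩ + 0.4736|101⟩ + (0.2812 + 0.1174i)|110⟩ + (-0.3354 - 0.14i)|111⟩

amp(|b₁b₂…⟩) = product of the factor amplitudes for bits b₁, b₂, …; only kets whose every factor amplitude is nonzero survive.
|000⟩: (0.6271)(0.7934)(-0.6425) = -0.3197
|001⟩: (0.6271)(0.7934)(0.7663) = 0.3813
|010⟩: (0.6271)(-0.5618 - 0.2345i)(-0.6425) = (0.2264 + 0.09448i)
|011⟩: (0.6271)(-0.5618 - 0.2345i)(0.7663) = (-0.27 - 0.1127i)
|100⟩: (0.779)(0.7934)(-0.6425) = -0.3971
|101⟩: (0.779)(0.7934)(0.7663) = 0.4736
|110⟩: (0.779)(-0.5618 - 0.2345i)(-0.6425) = (0.2812 + 0.1174i)
|111⟩: (0.779)(-0.5618 - 0.2345i)(0.7663) = (-0.3354 - 0.14i)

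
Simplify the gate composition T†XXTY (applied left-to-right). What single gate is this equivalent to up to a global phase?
Y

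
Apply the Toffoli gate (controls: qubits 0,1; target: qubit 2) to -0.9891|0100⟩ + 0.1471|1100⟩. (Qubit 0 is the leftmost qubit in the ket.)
-0.9891|0100⟩ + 0.1471|1110⟩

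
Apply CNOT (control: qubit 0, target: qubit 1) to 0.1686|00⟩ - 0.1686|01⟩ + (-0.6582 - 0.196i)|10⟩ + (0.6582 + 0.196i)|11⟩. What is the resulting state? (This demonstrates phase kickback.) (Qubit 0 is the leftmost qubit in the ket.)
0.1686|00⟩ - 0.1686|01⟩ + (0.6582 + 0.196i)|10⟩ + (-0.6582 - 0.196i)|11⟩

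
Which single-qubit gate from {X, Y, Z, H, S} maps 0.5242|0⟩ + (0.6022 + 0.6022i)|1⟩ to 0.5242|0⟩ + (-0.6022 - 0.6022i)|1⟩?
Z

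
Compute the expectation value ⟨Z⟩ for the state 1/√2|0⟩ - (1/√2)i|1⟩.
0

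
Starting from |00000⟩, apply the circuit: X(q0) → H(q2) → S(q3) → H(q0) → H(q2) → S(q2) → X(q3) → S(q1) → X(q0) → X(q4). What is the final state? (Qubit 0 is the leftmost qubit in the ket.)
-1/√2|00011⟩ + 1/√2|10011⟩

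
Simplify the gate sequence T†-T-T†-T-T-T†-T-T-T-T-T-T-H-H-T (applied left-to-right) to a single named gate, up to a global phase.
T†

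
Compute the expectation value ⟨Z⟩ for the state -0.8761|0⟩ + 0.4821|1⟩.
0.5351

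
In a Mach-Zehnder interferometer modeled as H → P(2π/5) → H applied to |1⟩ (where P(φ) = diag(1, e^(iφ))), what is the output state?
(0.3455 - 0.4755i)|0⟩ + (0.6545 + 0.4755i)|1⟩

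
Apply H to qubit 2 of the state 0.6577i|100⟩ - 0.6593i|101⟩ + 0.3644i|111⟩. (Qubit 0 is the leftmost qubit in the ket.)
-0.001131i|100⟩ + 0.9313i|101⟩ + 0.2577i|110⟩ - 0.2577i|111⟩

H on qubit 2 mixes each pair of kets that differ only in qubit 2: amplitudes (a, b) of (|…0…⟩, |…1…⟩) become ((a + b)/√2, (a − b)/√2). Kets absent from the input have amplitude 0.
(|100⟩, |101⟩): (a, b) = (0.6577i, -0.6593i) → (-0.001131i, 0.9313i)
(|110⟩, |111⟩): (a, b) = (0, 0.3644i) → (0.2577i, -0.2577i)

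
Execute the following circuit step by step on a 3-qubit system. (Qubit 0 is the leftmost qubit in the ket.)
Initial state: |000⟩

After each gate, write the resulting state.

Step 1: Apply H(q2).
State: 1/√2|000⟩ + 1/√2|001⟩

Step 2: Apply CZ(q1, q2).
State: 1/√2|000⟩ + 1/√2|001⟩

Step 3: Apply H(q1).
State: 1/2|000⟩ + 1/2|001⟩ + 1/2|010⟩ + 1/2|011⟩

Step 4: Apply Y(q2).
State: -(1/2)i|000⟩ + (1/2)i|001⟩ - (1/2)i|010⟩ + (1/2)i|011⟩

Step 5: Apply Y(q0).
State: 1/2|100⟩ - 1/2|101⟩ + 1/2|110⟩ - 1/2|111⟩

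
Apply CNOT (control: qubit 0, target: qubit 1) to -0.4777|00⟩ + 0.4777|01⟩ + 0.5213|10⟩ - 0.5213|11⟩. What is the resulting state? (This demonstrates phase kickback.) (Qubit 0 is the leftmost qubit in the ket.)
-0.4777|00⟩ + 0.4777|01⟩ - 0.5213|10⟩ + 0.5213|11⟩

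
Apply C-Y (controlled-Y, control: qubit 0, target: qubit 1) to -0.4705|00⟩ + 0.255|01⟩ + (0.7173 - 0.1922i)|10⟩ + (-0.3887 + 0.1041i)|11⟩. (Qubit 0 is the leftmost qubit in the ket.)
-0.4705|00⟩ + 0.255|01⟩ + (0.1041 + 0.3887i)|10⟩ + (0.1922 + 0.7173i)|11⟩

C-Y leaves the control-|0⟩ kets |00⟩, |01⟩ unchanged and applies Y to qubit 1 on the control-|1⟩ pair (|10⟩, |11⟩).
Y = [[0, -i], [i, 0]].
With a = amp(|10⟩) = (0.7173 - 0.1922i) and b = amp(|11⟩) = (-0.3887 + 0.1041i):
new amp(|10⟩) = (-i)·b = (0.1041 + 0.3887i)
new amp(|11⟩) = (i)·a = (0.1922 + 0.7173i)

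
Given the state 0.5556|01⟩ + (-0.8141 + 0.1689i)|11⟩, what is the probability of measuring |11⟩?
0.6913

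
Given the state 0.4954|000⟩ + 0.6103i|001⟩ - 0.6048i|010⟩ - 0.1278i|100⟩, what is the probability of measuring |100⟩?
0.01633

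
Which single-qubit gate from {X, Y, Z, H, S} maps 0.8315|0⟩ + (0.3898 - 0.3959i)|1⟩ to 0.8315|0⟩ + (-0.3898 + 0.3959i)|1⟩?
Z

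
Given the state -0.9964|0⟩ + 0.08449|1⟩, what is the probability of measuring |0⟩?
0.9928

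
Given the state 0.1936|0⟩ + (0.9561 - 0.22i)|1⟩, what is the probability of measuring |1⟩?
0.9625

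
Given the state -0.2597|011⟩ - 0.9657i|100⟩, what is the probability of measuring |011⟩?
0.06744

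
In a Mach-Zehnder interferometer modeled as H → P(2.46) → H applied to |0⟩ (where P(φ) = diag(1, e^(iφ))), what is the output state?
(0.1117 + 0.315i)|0⟩ + (0.8883 - 0.315i)|1⟩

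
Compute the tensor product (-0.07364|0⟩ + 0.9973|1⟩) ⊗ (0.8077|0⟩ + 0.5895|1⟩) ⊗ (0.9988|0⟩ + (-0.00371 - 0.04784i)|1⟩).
-0.05941|000⟩ + (0.0002207 + 0.002845i)|001⟩ - 0.04336|010⟩ + (0.0001611 + 0.002077i)|011⟩ + 0.8046|100⟩ + (-0.002988 - 0.03854i)|101⟩ + 0.5872|110⟩ + (-0.002181 - 0.02813i)|111⟩

amp(|b₁b₂…⟩) = product of the factor amplitudes for bits b₁, b₂, …; only kets whose every factor amplitude is nonzero survive.
|000⟩: (-0.07364)(0.8077)(0.9988) = -0.05941
|001⟩: (-0.07364)(0.8077)(-0.00371 - 0.04784i) = (0.0002207 + 0.002845i)
|010⟩: (-0.07364)(0.5895)(0.9988) = -0.04336
|011⟩: (-0.07364)(0.5895)(-0.00371 - 0.04784i) = (0.0001611 + 0.002077i)
|100⟩: (0.9973)(0.8077)(0.9988) = 0.8046
|101⟩: (0.9973)(0.8077)(-0.00371 - 0.04784i) = (-0.002988 - 0.03854i)
|110⟩: (0.9973)(0.5895)(0.9988) = 0.5872
|111⟩: (0.9973)(0.5895)(-0.00371 - 0.04784i) = (-0.002181 - 0.02813i)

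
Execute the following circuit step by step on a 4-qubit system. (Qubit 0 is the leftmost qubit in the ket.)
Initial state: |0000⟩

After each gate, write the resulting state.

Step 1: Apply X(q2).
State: |0010⟩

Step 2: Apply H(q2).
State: 1/√2|0000⟩ - 1/√2|0010⟩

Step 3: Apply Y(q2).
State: (1/√2)i|0000⟩ + (1/√2)i|0010⟩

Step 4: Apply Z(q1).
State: (1/√2)i|0000⟩ + (1/√2)i|0010⟩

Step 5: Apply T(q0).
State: (1/√2)i|0000⟩ + (1/√2)i|0010⟩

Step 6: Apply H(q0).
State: (1/2)i|0000⟩ + (1/2)i|0010⟩ + (1/2)i|1000⟩ + (1/2)i|1010⟩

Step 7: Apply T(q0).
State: (1/2)i|0000⟩ + (1/2)i|0010⟩ + (-1/√8 + (1/√8)i)|1000⟩ + (-1/√8 + (1/√8)i)|1010⟩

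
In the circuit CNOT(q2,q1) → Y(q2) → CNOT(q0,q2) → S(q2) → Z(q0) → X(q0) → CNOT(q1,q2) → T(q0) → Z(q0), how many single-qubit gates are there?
6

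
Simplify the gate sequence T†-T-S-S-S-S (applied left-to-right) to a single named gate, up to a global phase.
I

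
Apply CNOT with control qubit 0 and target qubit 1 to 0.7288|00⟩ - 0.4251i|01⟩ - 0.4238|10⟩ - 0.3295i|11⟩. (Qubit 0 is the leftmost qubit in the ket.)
0.7288|00⟩ - 0.4251i|01⟩ - 0.3295i|10⟩ - 0.4238|11⟩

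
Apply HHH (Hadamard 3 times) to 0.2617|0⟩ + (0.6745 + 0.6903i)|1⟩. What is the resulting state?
(0.662 + 0.4881i)|0⟩ + (-0.2919 - 0.4881i)|1⟩

H² = I, so H^3 = H: a single Hadamard. With (a, b) = (0.2617, (0.6745 + 0.6903i)), H gives ((a + b)/√2, (a − b)/√2) = ((0.662 + 0.4881i), (-0.2919 - 0.4881i)).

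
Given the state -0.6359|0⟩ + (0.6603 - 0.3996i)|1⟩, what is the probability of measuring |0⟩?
0.4044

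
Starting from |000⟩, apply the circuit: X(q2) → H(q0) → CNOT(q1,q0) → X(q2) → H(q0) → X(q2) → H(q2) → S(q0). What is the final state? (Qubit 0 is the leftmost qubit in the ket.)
1/√2|000⟩ - 1/√2|001⟩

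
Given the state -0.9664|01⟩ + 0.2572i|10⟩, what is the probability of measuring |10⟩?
0.06615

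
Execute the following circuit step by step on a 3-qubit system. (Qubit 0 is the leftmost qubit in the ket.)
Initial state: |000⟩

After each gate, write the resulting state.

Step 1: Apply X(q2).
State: |001⟩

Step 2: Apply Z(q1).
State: |001⟩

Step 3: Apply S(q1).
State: |001⟩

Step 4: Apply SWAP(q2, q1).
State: |010⟩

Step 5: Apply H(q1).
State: 1/√2|000⟩ - 1/√2|010⟩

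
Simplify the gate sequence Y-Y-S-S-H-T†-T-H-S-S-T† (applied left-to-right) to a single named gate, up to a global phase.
T†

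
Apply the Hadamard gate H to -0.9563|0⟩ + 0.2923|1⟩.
-0.4695|0⟩ - 0.8829|1⟩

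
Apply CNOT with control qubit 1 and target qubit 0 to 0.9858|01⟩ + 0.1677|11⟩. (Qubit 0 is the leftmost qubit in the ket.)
0.1677|01⟩ + 0.9858|11⟩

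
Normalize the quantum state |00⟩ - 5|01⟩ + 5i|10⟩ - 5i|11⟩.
0.1147|00⟩ - 0.5735|01⟩ + 0.5735i|10⟩ - 0.5735i|11⟩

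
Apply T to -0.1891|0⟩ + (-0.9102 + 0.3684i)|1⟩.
-0.1891|0⟩ + (-0.9041 - 0.3831i)|1⟩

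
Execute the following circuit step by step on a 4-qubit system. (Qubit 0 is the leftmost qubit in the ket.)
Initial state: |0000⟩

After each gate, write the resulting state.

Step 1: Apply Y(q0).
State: i|1000⟩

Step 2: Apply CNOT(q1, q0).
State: i|1000⟩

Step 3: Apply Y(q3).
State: -|1001⟩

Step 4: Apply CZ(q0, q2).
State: -|1001⟩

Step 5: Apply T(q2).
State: -|1001⟩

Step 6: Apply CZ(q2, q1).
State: -|1001⟩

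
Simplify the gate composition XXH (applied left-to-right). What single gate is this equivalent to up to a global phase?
H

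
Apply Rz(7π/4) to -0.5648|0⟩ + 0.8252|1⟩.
(0.5218 + 0.2161i)|0⟩ + (-0.7624 + 0.3158i)|1⟩

Rz(7π/4) = [[e^(−iθ/2), 0], [0, e^(iθ/2)]] with e^(±iθ/2) = cos(θ/2) ± i·sin(θ/2); θ = 7π/4, cos(θ/2) ≈ -0.92388, sin(θ/2) ≈ 0.382683.
With a = amp(|0⟩) = -0.5648 and b = amp(|1⟩) = 0.8252:
new amp(|0⟩) = (-0.92388 - 0.382683i)·a = (0.5218 + 0.2161i)
new amp(|1⟩) = (-0.92388 + 0.382683i)·b = (-0.7624 + 0.3158i)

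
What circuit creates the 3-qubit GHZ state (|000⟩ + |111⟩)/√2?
H(q0) → CNOT(q0,q1) → CNOT(q0,q2)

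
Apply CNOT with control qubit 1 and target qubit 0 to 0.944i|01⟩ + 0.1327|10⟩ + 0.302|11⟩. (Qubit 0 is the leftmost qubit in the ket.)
0.302|01⟩ + 0.1327|10⟩ + 0.944i|11⟩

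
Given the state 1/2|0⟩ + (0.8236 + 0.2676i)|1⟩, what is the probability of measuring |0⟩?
1/4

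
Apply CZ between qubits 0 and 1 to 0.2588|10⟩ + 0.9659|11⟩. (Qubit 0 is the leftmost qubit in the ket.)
0.2588|10⟩ - 0.9659|11⟩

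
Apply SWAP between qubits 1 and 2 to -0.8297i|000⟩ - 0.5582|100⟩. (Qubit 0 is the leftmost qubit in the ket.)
-0.8297i|000⟩ - 0.5582|100⟩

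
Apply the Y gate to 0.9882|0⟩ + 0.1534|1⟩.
-0.1534i|0⟩ + 0.9882i|1⟩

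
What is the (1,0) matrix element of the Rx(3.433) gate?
-0.9894i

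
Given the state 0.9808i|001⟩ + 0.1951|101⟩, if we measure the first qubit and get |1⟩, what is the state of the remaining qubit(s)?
|01⟩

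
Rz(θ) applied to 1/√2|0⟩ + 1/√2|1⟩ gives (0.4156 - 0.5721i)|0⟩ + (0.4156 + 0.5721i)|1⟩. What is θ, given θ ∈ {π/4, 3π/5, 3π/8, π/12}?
3π/5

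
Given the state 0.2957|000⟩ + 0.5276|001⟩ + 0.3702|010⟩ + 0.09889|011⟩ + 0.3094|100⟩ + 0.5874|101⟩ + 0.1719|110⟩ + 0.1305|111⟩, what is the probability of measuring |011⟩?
0.009779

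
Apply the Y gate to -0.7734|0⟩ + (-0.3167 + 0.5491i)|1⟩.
(0.5491 + 0.3167i)|0⟩ - 0.7734i|1⟩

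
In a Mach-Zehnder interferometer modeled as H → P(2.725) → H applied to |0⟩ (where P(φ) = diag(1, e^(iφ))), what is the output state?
(0.04276 + 0.2023i)|0⟩ + (0.9572 - 0.2023i)|1⟩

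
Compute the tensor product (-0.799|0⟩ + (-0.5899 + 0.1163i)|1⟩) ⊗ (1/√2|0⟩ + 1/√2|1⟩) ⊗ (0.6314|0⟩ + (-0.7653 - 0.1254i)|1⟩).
-0.3567|000⟩ + (0.4324 + 0.07085i)|001⟩ - 0.3567|010⟩ + (0.4324 + 0.07085i)|011⟩ + (-0.2634 + 0.05192i)|100⟩ + (0.3295 - 0.01063i)|101⟩ + (-0.2634 + 0.05192i)|110⟩ + (0.3295 - 0.01063i)|111⟩

amp(|b₁b₂…⟩) = product of the factor amplitudes for bits b₁, b₂, …; only kets whose every factor amplitude is nonzero survive.
|000⟩: (-0.799)(1/√2)(0.6314) = -0.3567
|001⟩: (-0.799)(1/√2)(-0.7653 - 0.1254i) = (0.4324 + 0.07085i)
|010⟩: (-0.799)(1/√2)(0.6314) = -0.3567
|011⟩: (-0.799)(1/√2)(-0.7653 - 0.1254i) = (0.4324 + 0.07085i)
|100⟩: (-0.5899 + 0.1163i)(1/√2)(0.6314) = (-0.2634 + 0.05192i)
|101⟩: (-0.5899 + 0.1163i)(1/√2)(-0.7653 - 0.1254i) = (0.3295 - 0.01063i)
|110⟩: (-0.5899 + 0.1163i)(1/√2)(0.6314) = (-0.2634 + 0.05192i)
|111⟩: (-0.5899 + 0.1163i)(1/√2)(-0.7653 - 0.1254i) = (0.3295 - 0.01063i)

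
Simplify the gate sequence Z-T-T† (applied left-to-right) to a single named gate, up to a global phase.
Z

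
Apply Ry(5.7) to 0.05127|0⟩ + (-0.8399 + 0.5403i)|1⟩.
(0.1923 - 0.1553i)|0⟩ + (0.8192 - 0.5175i)|1⟩

Ry(5.7) = [[cos(θ/2), −sin(θ/2)], [sin(θ/2), cos(θ/2)]]; θ = 5.7, cos(θ/2) ≈ -0.957787, sin(θ/2) ≈ 0.287478.
With a = amp(|0⟩) = 0.05127 and b = amp(|1⟩) = (-0.8399 + 0.5403i):
new amp(|0⟩) = (-0.957787)·a + (-0.287478)·b = (0.1923 - 0.1553i)
new amp(|1⟩) = (0.287478)·a + (-0.957787)·b = (0.8192 - 0.5175i)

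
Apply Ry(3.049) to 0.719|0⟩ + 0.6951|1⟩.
-0.6611|0⟩ + 0.7504|1⟩

Ry(3.049) = [[cos(θ/2), −sin(θ/2)], [sin(θ/2), cos(θ/2)]]; θ = 3.049, cos(θ/2) ≈ 0.0462798, sin(θ/2) ≈ 0.998929.
With a = amp(|0⟩) = 0.719 and b = amp(|1⟩) = 0.6951:
new amp(|0⟩) = (0.0462798)·a + (-0.998929)·b = -0.6611
new amp(|1⟩) = (0.998929)·a + (0.0462798)·b = 0.7504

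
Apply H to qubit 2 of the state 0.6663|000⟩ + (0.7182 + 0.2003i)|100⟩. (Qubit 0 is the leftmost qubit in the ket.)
0.4711|000⟩ + 0.4711|001⟩ + (0.5078 + 0.1416i)|100⟩ + (0.5078 + 0.1416i)|101⟩

H on qubit 2 mixes each pair of kets that differ only in qubit 2: amplitudes (a, b) of (|…0…⟩, |…1…⟩) become ((a + b)/√2, (a − b)/√2). Kets absent from the input have amplitude 0.
(|000⟩, |001⟩): (a, b) = (0.6663, 0) → (0.4711, 0.4711)
(|100⟩, |101⟩): (a, b) = ((0.7182 + 0.2003i), 0) → ((0.5078 + 0.1416i), (0.5078 + 0.1416i))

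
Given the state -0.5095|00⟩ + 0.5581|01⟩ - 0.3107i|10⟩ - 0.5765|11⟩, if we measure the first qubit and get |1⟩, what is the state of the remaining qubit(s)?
-0.4744i|0⟩ - 0.8803|1⟩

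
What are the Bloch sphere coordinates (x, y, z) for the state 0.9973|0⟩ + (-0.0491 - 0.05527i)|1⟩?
(-0.09793, -0.1102, 0.9891)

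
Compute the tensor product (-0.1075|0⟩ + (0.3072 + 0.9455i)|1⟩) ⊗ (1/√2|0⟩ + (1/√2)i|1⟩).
-0.07601|00⟩ - 0.07601i|01⟩ + (0.2172 + 0.6686i)|10⟩ + (-0.6686 + 0.2172i)|11⟩

amp(|b₁b₂…⟩) = product of the factor amplitudes for bits b₁, b₂, …; only kets whose every factor amplitude is nonzero survive.
|00⟩: (-0.1075)(1/√2) = -0.07601
|01⟩: (-0.1075)((1/√2)i) = -0.07601i
|10⟩: (0.3072 + 0.9455i)(1/√2) = (0.2172 + 0.6686i)
|11⟩: (0.3072 + 0.9455i)((1/√2)i) = (-0.6686 + 0.2172i)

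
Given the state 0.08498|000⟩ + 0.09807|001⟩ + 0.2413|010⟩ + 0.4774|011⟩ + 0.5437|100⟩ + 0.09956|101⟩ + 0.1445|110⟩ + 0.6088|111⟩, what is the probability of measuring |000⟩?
0.007222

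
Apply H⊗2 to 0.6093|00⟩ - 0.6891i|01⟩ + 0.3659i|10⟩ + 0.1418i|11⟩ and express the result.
(0.3047 - 0.0907i)|00⟩ + (0.3047 + 0.4566i)|01⟩ + (0.3047 - 0.5984i)|10⟩ + (0.3047 + 0.2325i)|11⟩

H⊗2 gives amp(|y⟩) = (1/2) Σ_x (−1)^(x·y) amp(|x⟩), where x·y is the number of positions in which both x and y have a 1.
|00⟩: (0.6093 - 0.6891i + 0.3659i + 0.1418i)/2 = (0.3047 - 0.0907i)
|01⟩: (0.6093 + 0.6891i + 0.3659i - 0.1418i)/2 = (0.3047 + 0.4566i)
|10⟩: (0.6093 - 0.6891i - 0.3659i - 0.1418i)/2 = (0.3047 - 0.5984i)
|11⟩: (0.6093 + 0.6891i - 0.3659i + 0.1418i)/2 = (0.3047 + 0.2325i)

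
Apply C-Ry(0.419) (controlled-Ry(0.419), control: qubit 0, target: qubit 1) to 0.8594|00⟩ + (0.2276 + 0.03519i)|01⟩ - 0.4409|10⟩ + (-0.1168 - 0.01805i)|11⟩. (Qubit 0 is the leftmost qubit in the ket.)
0.8594|00⟩ + (0.2276 + 0.03519i)|01⟩ + (-0.407 + 0.003754i)|10⟩ + (-0.2059 - 0.01766i)|11⟩

C-Ry(0.419) leaves the control-|0⟩ kets |00⟩, |01⟩ unchanged and applies Ry(0.419) to qubit 1 on the control-|1⟩ pair (|10⟩, |11⟩).
Ry(0.419) = [[cos(θ/2), −sin(θ/2)], [sin(θ/2), cos(θ/2)]]; θ = 0.419, cos(θ/2) ≈ 0.978135, sin(θ/2) ≈ 0.207971.
With a = amp(|10⟩) = -0.4409 and b = amp(|11⟩) = (-0.1168 - 0.01805i):
new amp(|10⟩) = (0.978135)·a + (-0.207971)·b = (-0.407 + 0.003754i)
new amp(|11⟩) = (0.207971)·a + (0.978135)·b = (-0.2059 - 0.01766i)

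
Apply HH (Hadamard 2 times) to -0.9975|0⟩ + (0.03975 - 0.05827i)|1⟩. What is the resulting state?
-0.9975|0⟩ + (0.03975 - 0.05827i)|1⟩

H² = I, so an even number of Hadamards cancels: H^2 = I and the state is unchanged.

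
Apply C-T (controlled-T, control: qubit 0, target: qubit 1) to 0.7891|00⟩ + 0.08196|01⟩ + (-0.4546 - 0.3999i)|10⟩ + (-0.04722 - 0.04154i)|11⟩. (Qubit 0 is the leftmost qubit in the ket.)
0.7891|00⟩ + 0.08196|01⟩ + (-0.4546 - 0.3999i)|10⟩ + (-0.004016 - 0.06276i)|11⟩

C-T leaves the control-|0⟩ kets |00⟩, |01⟩ unchanged and applies T to qubit 1 on the control-|1⟩ pair (|10⟩, |11⟩).
T = [[1, 0], [0, (1/√2 + (1/√2)i)]].
With a = amp(|10⟩) = (-0.4546 - 0.3999i) and b = amp(|11⟩) = (-0.04722 - 0.04154i):
new amp(|10⟩) = (1)·a = (-0.4546 - 0.3999i)
new amp(|11⟩) = (1/√2 + (1/√2)i)·b = (-0.004016 - 0.06276i)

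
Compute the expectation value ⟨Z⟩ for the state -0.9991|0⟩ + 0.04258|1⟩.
0.9964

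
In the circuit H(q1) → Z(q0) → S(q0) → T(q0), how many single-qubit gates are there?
4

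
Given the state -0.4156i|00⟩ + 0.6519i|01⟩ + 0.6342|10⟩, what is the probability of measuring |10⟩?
0.4022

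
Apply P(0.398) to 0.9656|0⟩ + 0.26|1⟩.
0.9656|0⟩ + (0.2397 + 0.1008i)|1⟩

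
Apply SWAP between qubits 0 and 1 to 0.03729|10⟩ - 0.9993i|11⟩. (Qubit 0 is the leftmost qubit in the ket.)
0.03729|01⟩ - 0.9993i|11⟩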